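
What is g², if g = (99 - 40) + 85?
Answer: 20736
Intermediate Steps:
g = 144 (g = 59 + 85 = 144)
g² = 144² = 20736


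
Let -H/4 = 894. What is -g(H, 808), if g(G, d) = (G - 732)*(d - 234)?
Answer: 2472792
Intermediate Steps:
H = -3576 (H = -4*894 = -3576)
g(G, d) = (-732 + G)*(-234 + d)
-g(H, 808) = -(171288 - 732*808 - 234*(-3576) - 3576*808) = -(171288 - 591456 + 836784 - 2889408) = -1*(-2472792) = 2472792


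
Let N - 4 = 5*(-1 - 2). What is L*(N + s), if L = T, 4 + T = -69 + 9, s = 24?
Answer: -832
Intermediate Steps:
T = -64 (T = -4 + (-69 + 9) = -4 - 60 = -64)
L = -64
N = -11 (N = 4 + 5*(-1 - 2) = 4 + 5*(-3) = 4 - 15 = -11)
L*(N + s) = -64*(-11 + 24) = -64*13 = -832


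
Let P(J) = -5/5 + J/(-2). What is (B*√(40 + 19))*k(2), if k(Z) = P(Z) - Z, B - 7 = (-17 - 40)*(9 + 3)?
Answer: 2708*√59 ≈ 20801.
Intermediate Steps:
P(J) = -1 - J/2 (P(J) = -5*⅕ + J*(-½) = -1 - J/2)
B = -677 (B = 7 + (-17 - 40)*(9 + 3) = 7 - 57*12 = 7 - 684 = -677)
k(Z) = -1 - 3*Z/2 (k(Z) = (-1 - Z/2) - Z = -1 - 3*Z/2)
(B*√(40 + 19))*k(2) = (-677*√(40 + 19))*(-1 - 3/2*2) = (-677*√59)*(-1 - 3) = -677*√59*(-4) = 2708*√59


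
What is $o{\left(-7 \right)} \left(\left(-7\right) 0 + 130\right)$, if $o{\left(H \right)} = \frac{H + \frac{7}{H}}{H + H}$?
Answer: $\frac{520}{7} \approx 74.286$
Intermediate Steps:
$o{\left(H \right)} = \frac{H + \frac{7}{H}}{2 H}$
$o{\left(-7 \right)} \left(\left(-7\right) 0 + 130\right) = \frac{7 + \left(-7\right)^{2}}{2 \cdot 49} \left(\left(-7\right) 0 + 130\right) = \frac{1}{2} \cdot \frac{1}{49} \left(7 + 49\right) \left(0 + 130\right) = \frac{1}{2} \cdot \frac{1}{49} \cdot 56 \cdot 130 = \frac{4}{7} \cdot 130 = \frac{520}{7}$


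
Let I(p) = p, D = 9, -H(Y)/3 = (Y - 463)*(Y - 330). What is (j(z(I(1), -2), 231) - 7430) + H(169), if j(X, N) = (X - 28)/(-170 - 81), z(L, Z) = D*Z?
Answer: -37507386/251 ≈ -1.4943e+5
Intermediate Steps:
H(Y) = -3*(-463 + Y)*(-330 + Y) (H(Y) = -3*(Y - 463)*(Y - 330) = -3*(-463 + Y)*(-330 + Y))
z(L, Z) = 9*Z
j(X, N) = 28/251 - X/251 (j(X, N) = (-28 + X)/(-251) = (-28 + X)*(-1/251) = 28/251 - X/251)
(j(z(I(1), -2), 231) - 7430) + H(169) = ((28/251 - 9*(-2)/251) - 7430) + (-458370 - 3*169² + 2379*169) = ((28/251 - 1/251*(-18)) - 7430) + (-458370 - 3*28561 + 402051) = ((28/251 + 18/251) - 7430) + (-458370 - 85683 + 402051) = (46/251 - 7430) - 142002 = -1864884/251 - 142002 = -37507386/251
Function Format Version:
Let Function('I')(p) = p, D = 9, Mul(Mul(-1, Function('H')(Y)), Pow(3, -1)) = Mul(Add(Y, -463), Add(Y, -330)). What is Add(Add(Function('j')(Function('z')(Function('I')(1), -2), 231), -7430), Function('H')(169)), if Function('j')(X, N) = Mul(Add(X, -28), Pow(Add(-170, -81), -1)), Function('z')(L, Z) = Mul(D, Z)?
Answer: Rational(-37507386, 251) ≈ -1.4943e+5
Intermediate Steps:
Function('H')(Y) = Mul(-3, Add(-463, Y), Add(-330, Y)) (Function('H')(Y) = Mul(-3, Mul(Add(Y, -463), Add(Y, -330))) = Mul(-3, Mul(Add(-463, Y), Add(-330, Y))) = Mul(-3, Add(-463, Y), Add(-330, Y)))
Function('z')(L, Z) = Mul(9, Z)
Function('j')(X, N) = Add(Rational(28, 251), Mul(Rational(-1, 251), X)) (Function('j')(X, N) = Mul(Add(-28, X), Pow(-251, -1)) = Mul(Add(-28, X), Rational(-1, 251)) = Add(Rational(28, 251), Mul(Rational(-1, 251), X)))
Add(Add(Function('j')(Function('z')(Function('I')(1), -2), 231), -7430), Function('H')(169)) = Add(Add(Add(Rational(28, 251), Mul(Rational(-1, 251), Mul(9, -2))), -7430), Add(-458370, Mul(-3, Pow(169, 2)), Mul(2379, 169))) = Add(Add(Add(Rational(28, 251), Mul(Rational(-1, 251), -18)), -7430), Add(-458370, Mul(-3, 28561), 402051)) = Add(Add(Add(Rational(28, 251), Rational(18, 251)), -7430), Add(-458370, -85683, 402051)) = Add(Add(Rational(46, 251), -7430), -142002) = Add(Rational(-1864884, 251), -142002) = Rational(-37507386, 251)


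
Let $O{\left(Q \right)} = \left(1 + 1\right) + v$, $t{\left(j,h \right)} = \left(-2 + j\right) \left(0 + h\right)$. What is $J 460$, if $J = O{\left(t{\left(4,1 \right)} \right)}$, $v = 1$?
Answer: $1380$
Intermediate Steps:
$t{\left(j,h \right)} = h \left(-2 + j\right)$ ($t{\left(j,h \right)} = \left(-2 + j\right) h = h \left(-2 + j\right)$)
$O{\left(Q \right)} = 3$ ($O{\left(Q \right)} = \left(1 + 1\right) + 1 = 2 + 1 = 3$)
$J = 3$
$J 460 = 3 \cdot 460 = 1380$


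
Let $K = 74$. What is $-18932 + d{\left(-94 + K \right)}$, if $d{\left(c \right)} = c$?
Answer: $-18952$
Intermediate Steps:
$-18932 + d{\left(-94 + K \right)} = -18932 + \left(-94 + 74\right) = -18932 - 20 = -18952$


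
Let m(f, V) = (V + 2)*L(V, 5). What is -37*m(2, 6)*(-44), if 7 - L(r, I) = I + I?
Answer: -39072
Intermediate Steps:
L(r, I) = 7 - 2*I (L(r, I) = 7 - (I + I) = 7 - 2*I)
m(f, V) = -6 - 3*V (m(f, V) = (V + 2)*(7 - 2*5) = (2 + V)*(7 - 10) = (2 + V)*(-3) = -6 - 3*V)
-37*m(2, 6)*(-44) = -37*(-6 - 3*6)*(-44) = -37*(-6 - 18)*(-44) = -37*(-24)*(-44) = 888*(-44) = -39072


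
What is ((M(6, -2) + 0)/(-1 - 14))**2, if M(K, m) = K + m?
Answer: 16/225 ≈ 0.071111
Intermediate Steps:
((M(6, -2) + 0)/(-1 - 14))**2 = (((6 - 2) + 0)/(-1 - 14))**2 = ((4 + 0)/(-15))**2 = (4*(-1/15))**2 = (-4/15)**2 = 16/225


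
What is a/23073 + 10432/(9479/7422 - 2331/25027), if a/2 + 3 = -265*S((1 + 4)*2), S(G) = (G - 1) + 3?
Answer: 14902754023617106/1691483560441 ≈ 8810.5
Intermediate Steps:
S(G) = 2 + G (S(G) = (-1 + G) + 3 = 2 + G)
a = -6366 (a = -6 + 2*(-265*(2 + (1 + 4)*2)) = -6 + 2*(-265*(2 + 5*2)) = -6 + 2*(-265*(2 + 10)) = -6 + 2*(-265*12) = -6 + 2*(-3180) = -6 - 6360 = -6366)
a/23073 + 10432/(9479/7422 - 2331/25027) = -6366/23073 + 10432/(9479/7422 - 2331/25027) = -6366*1/23073 + 10432/(9479*(1/7422) - 2331*1/25027) = -2122/7691 + 10432/(9479/7422 - 2331/25027) = -2122/7691 + 10432/(219930251/185750394) = -2122/7691 + 10432*(185750394/219930251) = -2122/7691 + 1937748110208/219930251 = 14902754023617106/1691483560441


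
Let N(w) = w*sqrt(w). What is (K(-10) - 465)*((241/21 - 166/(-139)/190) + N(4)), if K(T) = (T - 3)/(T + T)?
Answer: -12543458689/1386525 ≈ -9046.7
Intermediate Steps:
N(w) = w**(3/2)
K(T) = (-3 + T)/(2*T) (K(T) = (-3 + T)/((2*T)) = (-3 + T)*(1/(2*T)) = (-3 + T)/(2*T))
(K(-10) - 465)*((241/21 - 166/(-139)/190) + N(4)) = ((1/2)*(-3 - 10)/(-10) - 465)*((241/21 - 166/(-139)/190) + 4**(3/2)) = ((1/2)*(-1/10)*(-13) - 465)*((241*(1/21) - 166*(-1/139)*(1/190)) + 8) = (13/20 - 465)*((241/21 + (166/139)*(1/190)) + 8) = -9287*((241/21 + 83/13205) + 8)/20 = -9287*(3184148/277305 + 8)/20 = -9287/20*5402588/277305 = -12543458689/1386525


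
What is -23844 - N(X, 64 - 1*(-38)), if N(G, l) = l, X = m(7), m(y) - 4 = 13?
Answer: -23946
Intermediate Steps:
m(y) = 17 (m(y) = 4 + 13 = 17)
X = 17
-23844 - N(X, 64 - 1*(-38)) = -23844 - (64 - 1*(-38)) = -23844 - (64 + 38) = -23844 - 1*102 = -23844 - 102 = -23946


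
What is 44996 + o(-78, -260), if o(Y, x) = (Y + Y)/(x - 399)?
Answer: 29652520/659 ≈ 44996.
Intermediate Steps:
o(Y, x) = 2*Y/(-399 + x) (o(Y, x) = (2*Y)/(-399 + x) = 2*Y/(-399 + x))
44996 + o(-78, -260) = 44996 + 2*(-78)/(-399 - 260) = 44996 + 2*(-78)/(-659) = 44996 + 2*(-78)*(-1/659) = 44996 + 156/659 = 29652520/659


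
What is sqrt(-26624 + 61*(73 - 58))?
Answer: I*sqrt(25709) ≈ 160.34*I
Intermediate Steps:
sqrt(-26624 + 61*(73 - 58)) = sqrt(-26624 + 61*15) = sqrt(-26624 + 915) = sqrt(-25709) = I*sqrt(25709)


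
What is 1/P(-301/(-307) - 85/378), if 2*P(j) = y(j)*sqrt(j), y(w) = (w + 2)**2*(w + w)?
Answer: 4688260993396008*sqrt(1130584602)/786176062071801255625 ≈ 0.20051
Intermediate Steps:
y(w) = 2*w*(2 + w)**2 (y(w) = (2 + w)**2*(2*w) = 2*w*(2 + w)**2)
P(j) = j**(3/2)*(2 + j)**2 (P(j) = ((2*j*(2 + j)**2)*sqrt(j))/2 = (2*j**(3/2)*(2 + j)**2)/2 = j**(3/2)*(2 + j)**2)
1/P(-301/(-307) - 85/378) = 1/((-301/(-307) - 85/378)**(3/2)*(2 + (-301/(-307) - 85/378))**2) = 1/((-301*(-1/307) - 85*1/378)**(3/2)*(2 + (-301*(-1/307) - 85*1/378))**2) = 1/((301/307 - 85/378)**(3/2)*(2 + (301/307 - 85/378))**2) = 1/((87683/116046)**(3/2)*(2 + 87683/116046)**2) = 1/((87683*sqrt(1130584602)/4488891372)*(319775/116046)**2) = 1/((87683*sqrt(1130584602)/4488891372)*(102256050625/13466674116)) = 1/(8966117286951875*sqrt(1130584602)/60450437248848127152) = 4688260993396008*sqrt(1130584602)/786176062071801255625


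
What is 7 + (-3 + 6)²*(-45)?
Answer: -398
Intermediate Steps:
7 + (-3 + 6)²*(-45) = 7 + 3²*(-45) = 7 + 9*(-45) = 7 - 405 = -398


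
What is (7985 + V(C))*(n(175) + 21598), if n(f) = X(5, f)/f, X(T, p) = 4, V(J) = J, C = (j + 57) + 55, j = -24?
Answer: 30513146742/175 ≈ 1.7436e+8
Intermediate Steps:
C = 88 (C = (-24 + 57) + 55 = 33 + 55 = 88)
n(f) = 4/f
(7985 + V(C))*(n(175) + 21598) = (7985 + 88)*(4/175 + 21598) = 8073*(4*(1/175) + 21598) = 8073*(4/175 + 21598) = 8073*(3779654/175) = 30513146742/175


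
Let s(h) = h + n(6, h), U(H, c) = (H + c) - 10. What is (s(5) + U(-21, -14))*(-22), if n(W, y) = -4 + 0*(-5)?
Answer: 968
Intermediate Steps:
n(W, y) = -4 (n(W, y) = -4 + 0 = -4)
U(H, c) = -10 + H + c
s(h) = -4 + h (s(h) = h - 4 = -4 + h)
(s(5) + U(-21, -14))*(-22) = ((-4 + 5) + (-10 - 21 - 14))*(-22) = (1 - 45)*(-22) = -44*(-22) = 968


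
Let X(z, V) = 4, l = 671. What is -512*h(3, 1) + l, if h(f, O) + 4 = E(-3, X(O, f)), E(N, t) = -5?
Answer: 5279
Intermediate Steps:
h(f, O) = -9 (h(f, O) = -4 - 5 = -9)
-512*h(3, 1) + l = -512*(-9) + 671 = 4608 + 671 = 5279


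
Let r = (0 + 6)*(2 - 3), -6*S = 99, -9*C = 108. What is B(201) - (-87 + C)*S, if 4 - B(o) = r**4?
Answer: -5851/2 ≈ -2925.5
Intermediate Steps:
C = -12 (C = -1/9*108 = -12)
S = -33/2 (S = -1/6*99 = -33/2 ≈ -16.500)
r = -6 (r = 6*(-1) = -6)
B(o) = -1292 (B(o) = 4 - 1*(-6)**4 = 4 - 1*1296 = 4 - 1296 = -1292)
B(201) - (-87 + C)*S = -1292 - (-87 - 12)*(-33)/2 = -1292 - (-99)*(-33)/2 = -1292 - 1*3267/2 = -1292 - 3267/2 = -5851/2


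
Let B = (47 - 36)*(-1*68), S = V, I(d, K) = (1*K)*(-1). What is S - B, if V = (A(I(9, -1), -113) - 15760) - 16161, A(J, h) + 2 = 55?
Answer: -31120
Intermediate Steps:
I(d, K) = -K (I(d, K) = K*(-1) = -K)
A(J, h) = 53 (A(J, h) = -2 + 55 = 53)
V = -31868 (V = (53 - 15760) - 16161 = -15707 - 16161 = -31868)
S = -31868
B = -748 (B = 11*(-68) = -748)
S - B = -31868 - 1*(-748) = -31868 + 748 = -31120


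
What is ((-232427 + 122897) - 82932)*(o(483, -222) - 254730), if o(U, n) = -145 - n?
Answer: 49011025686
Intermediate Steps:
((-232427 + 122897) - 82932)*(o(483, -222) - 254730) = ((-232427 + 122897) - 82932)*((-145 - 1*(-222)) - 254730) = (-109530 - 82932)*((-145 + 222) - 254730) = -192462*(77 - 254730) = -192462*(-254653) = 49011025686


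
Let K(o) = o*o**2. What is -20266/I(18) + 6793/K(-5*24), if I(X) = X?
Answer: -1945542793/1728000 ≈ -1125.9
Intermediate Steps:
K(o) = o**3
-20266/I(18) + 6793/K(-5*24) = -20266/18 + 6793/((-5*24)**3) = -20266*1/18 + 6793/((-120)**3) = -10133/9 + 6793/(-1728000) = -10133/9 + 6793*(-1/1728000) = -10133/9 - 6793/1728000 = -1945542793/1728000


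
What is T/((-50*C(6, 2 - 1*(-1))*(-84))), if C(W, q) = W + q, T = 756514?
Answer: 378257/18900 ≈ 20.014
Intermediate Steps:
T/((-50*C(6, 2 - 1*(-1))*(-84))) = 756514/((-50*(6 + (2 - 1*(-1)))*(-84))) = 756514/((-50*(6 + (2 + 1))*(-84))) = 756514/((-50*(6 + 3)*(-84))) = 756514/((-50*9*(-84))) = 756514/((-450*(-84))) = 756514/37800 = 756514*(1/37800) = 378257/18900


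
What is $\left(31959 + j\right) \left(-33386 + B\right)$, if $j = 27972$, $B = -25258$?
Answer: $-3514593564$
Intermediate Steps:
$\left(31959 + j\right) \left(-33386 + B\right) = \left(31959 + 27972\right) \left(-33386 - 25258\right) = 59931 \left(-58644\right) = -3514593564$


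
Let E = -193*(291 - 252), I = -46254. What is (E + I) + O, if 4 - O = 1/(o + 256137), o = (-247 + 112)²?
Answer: -14754365275/274362 ≈ -53777.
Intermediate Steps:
E = -7527 (E = -193*39 = -7527)
o = 18225 (o = (-135)² = 18225)
O = 1097447/274362 (O = 4 - 1/(18225 + 256137) = 4 - 1/274362 = 1097447/274362 ≈ 4.0000)
(E + I) + O = (-7527 - 46254) + 1097447/274362 = -53781 + 1097447/274362 = -14754365275/274362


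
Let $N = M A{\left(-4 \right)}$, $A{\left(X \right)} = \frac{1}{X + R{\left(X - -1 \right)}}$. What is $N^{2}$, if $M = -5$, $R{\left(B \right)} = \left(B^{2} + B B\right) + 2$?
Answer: $\frac{25}{256} \approx 0.097656$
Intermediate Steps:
$R{\left(B \right)} = 2 + 2 B^{2}$ ($R{\left(B \right)} = \left(B^{2} + B^{2}\right) + 2 = 2 B^{2} + 2 = 2 + 2 B^{2}$)
$A{\left(X \right)} = \frac{1}{2 + X + 2 \left(1 + X\right)^{2}}$ ($A{\left(X \right)} = \frac{1}{X + \left(2 + 2 \left(X - -1\right)^{2}\right)} = \frac{1}{X + \left(2 + 2 \left(X + 1\right)^{2}\right)} = \frac{1}{X + \left(2 + 2 \left(1 + X\right)^{2}\right)} = \frac{1}{2 + X + 2 \left(1 + X\right)^{2}}$)
$N = - \frac{5}{16}$ ($N = - \frac{5}{2 - 4 + 2 \left(1 - 4\right)^{2}} = - \frac{5}{2 - 4 + 2 \left(-3\right)^{2}} = - \frac{5}{2 - 4 + 2 \cdot 9} = - \frac{5}{2 - 4 + 18} = - \frac{5}{16} \approx -0.3125$)
$N^{2} = \left(- \frac{5}{16}\right)^{2} = \frac{25}{256}$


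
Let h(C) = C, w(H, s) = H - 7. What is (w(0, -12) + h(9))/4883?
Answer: 2/4883 ≈ 0.00040958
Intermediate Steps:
w(H, s) = -7 + H
(w(0, -12) + h(9))/4883 = ((-7 + 0) + 9)/4883 = (-7 + 9)*(1/4883) = 2*(1/4883) = 2/4883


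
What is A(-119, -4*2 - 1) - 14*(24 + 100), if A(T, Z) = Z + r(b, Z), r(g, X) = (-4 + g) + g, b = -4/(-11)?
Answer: -19231/11 ≈ -1748.3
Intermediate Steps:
b = 4/11 (b = -4*(-1/11) = 4/11 ≈ 0.36364)
r(g, X) = -4 + 2*g
A(T, Z) = -36/11 + Z (A(T, Z) = Z + (-4 + 2*(4/11)) = Z + (-4 + 8/11) = Z - 36/11 = -36/11 + Z)
A(-119, -4*2 - 1) - 14*(24 + 100) = (-36/11 + (-4*2 - 1)) - 14*(24 + 100) = (-36/11 + (-8 - 1)) - 14*124 = (-36/11 - 9) - 1*1736 = -135/11 - 1736 = -19231/11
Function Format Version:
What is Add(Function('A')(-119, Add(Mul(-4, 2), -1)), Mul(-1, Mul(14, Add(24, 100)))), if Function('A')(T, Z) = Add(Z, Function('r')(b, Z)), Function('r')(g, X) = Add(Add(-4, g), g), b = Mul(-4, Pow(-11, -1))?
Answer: Rational(-19231, 11) ≈ -1748.3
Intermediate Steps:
b = Rational(4, 11) (b = Mul(-4, Rational(-1, 11)) = Rational(4, 11) ≈ 0.36364)
Function('r')(g, X) = Add(-4, Mul(2, g))
Function('A')(T, Z) = Add(Rational(-36, 11), Z) (Function('A')(T, Z) = Add(Z, Add(-4, Mul(2, Rational(4, 11)))) = Add(Z, Add(-4, Rational(8, 11))) = Add(Z, Rational(-36, 11)) = Add(Rational(-36, 11), Z))
Add(Function('A')(-119, Add(Mul(-4, 2), -1)), Mul(-1, Mul(14, Add(24, 100)))) = Add(Add(Rational(-36, 11), Add(Mul(-4, 2), -1)), Mul(-1, Mul(14, Add(24, 100)))) = Add(Add(Rational(-36, 11), Add(-8, -1)), Mul(-1, Mul(14, 124))) = Add(Add(Rational(-36, 11), -9), Mul(-1, 1736)) = Add(Rational(-135, 11), -1736) = Rational(-19231, 11)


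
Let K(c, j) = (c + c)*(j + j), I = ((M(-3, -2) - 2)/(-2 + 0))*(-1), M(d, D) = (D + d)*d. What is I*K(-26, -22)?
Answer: 14872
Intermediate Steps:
M(d, D) = d*(D + d)
I = 13/2 (I = ((-3*(-2 - 3) - 2)/(-2 + 0))*(-1) = ((-3*(-5) - 2)/(-2))*(-1) = ((15 - 2)*(-1/2))*(-1) = (13*(-1/2))*(-1) = -13/2*(-1) = 13/2 ≈ 6.5000)
K(c, j) = 4*c*j (K(c, j) = (2*c)*(2*j) = 4*c*j)
I*K(-26, -22) = 13*(4*(-26)*(-22))/2 = (13/2)*2288 = 14872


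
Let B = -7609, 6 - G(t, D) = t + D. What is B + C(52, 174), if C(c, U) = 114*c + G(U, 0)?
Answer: -1849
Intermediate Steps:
G(t, D) = 6 - D - t (G(t, D) = 6 - (t + D) = 6 - (D + t) = 6 + (-D - t) = 6 - D - t)
C(c, U) = 6 - U + 114*c (C(c, U) = 114*c + (6 - 1*0 - U) = 114*c + (6 + 0 - U) = 114*c + (6 - U) = 6 - U + 114*c)
B + C(52, 174) = -7609 + (6 - 1*174 + 114*52) = -7609 + (6 - 174 + 5928) = -7609 + 5760 = -1849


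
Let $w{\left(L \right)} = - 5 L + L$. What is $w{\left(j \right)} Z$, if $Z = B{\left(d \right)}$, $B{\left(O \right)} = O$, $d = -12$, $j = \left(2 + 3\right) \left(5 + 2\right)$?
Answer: $1680$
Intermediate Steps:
$j = 35$ ($j = 5 \cdot 7 = 35$)
$w{\left(L \right)} = - 4 L$
$Z = -12$
$w{\left(j \right)} Z = \left(-4\right) 35 \left(-12\right) = \left(-140\right) \left(-12\right) = 1680$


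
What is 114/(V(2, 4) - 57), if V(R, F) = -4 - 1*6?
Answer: -114/67 ≈ -1.7015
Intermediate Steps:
V(R, F) = -10 (V(R, F) = -4 - 6 = -10)
114/(V(2, 4) - 57) = 114/(-10 - 57) = 114/(-67) = -1/67*114 = -114/67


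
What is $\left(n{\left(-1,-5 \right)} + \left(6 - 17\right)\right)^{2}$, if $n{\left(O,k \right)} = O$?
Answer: $144$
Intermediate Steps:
$\left(n{\left(-1,-5 \right)} + \left(6 - 17\right)\right)^{2} = \left(-1 + \left(6 - 17\right)\right)^{2} = \left(-1 - 11\right)^{2} = \left(-12\right)^{2} = 144$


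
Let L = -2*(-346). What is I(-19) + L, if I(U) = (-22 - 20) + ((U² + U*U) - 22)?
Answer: 1350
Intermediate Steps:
L = 692
I(U) = -64 + 2*U² (I(U) = -42 + ((U² + U²) - 22) = -42 + (2*U² - 22) = -42 + (-22 + 2*U²) = -64 + 2*U²)
I(-19) + L = (-64 + 2*(-19)²) + 692 = (-64 + 2*361) + 692 = (-64 + 722) + 692 = 658 + 692 = 1350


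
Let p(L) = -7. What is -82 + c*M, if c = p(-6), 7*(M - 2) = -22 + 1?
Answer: -75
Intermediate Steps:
M = -1 (M = 2 + (-22 + 1)/7 = 2 + (⅐)*(-21) = 2 - 3 = -1)
c = -7
-82 + c*M = -82 - 7*(-1) = -82 + 7 = -75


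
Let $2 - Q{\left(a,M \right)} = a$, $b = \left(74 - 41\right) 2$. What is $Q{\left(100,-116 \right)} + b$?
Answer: $-32$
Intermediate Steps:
$b = 66$ ($b = \left(74 - 41\right) 2 = 33 \cdot 2 = 66$)
$Q{\left(a,M \right)} = 2 - a$
$Q{\left(100,-116 \right)} + b = \left(2 - 100\right) + 66 = -98 + 66 = -32$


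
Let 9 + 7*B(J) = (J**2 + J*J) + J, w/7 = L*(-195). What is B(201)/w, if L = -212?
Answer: 13499/337610 ≈ 0.039984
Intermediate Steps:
w = 289380 (w = 7*(-212*(-195)) = 7*41340 = 289380)
B(J) = -9/7 + J/7 + 2*J**2/7 (B(J) = -9/7 + ((J**2 + J*J) + J)/7 = -9/7 + ((J**2 + J**2) + J)/7 = -9/7 + (2*J**2 + J)/7 = -9/7 + (J + 2*J**2)/7 = -9/7 + (J/7 + 2*J**2/7) = -9/7 + J/7 + 2*J**2/7)
B(201)/w = (-9/7 + (1/7)*201 + (2/7)*201**2)/289380 = (-9/7 + 201/7 + (2/7)*40401)*(1/289380) = (-9/7 + 201/7 + 80802/7)*(1/289380) = (80994/7)*(1/289380) = 13499/337610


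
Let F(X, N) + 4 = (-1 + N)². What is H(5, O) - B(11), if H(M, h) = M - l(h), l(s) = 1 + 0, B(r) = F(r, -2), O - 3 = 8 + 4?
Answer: -1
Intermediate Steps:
F(X, N) = -4 + (-1 + N)²
O = 15 (O = 3 + (8 + 4) = 3 + 12 = 15)
B(r) = 5 (B(r) = -4 + (-1 - 2)² = -4 + (-3)² = -4 + 9 = 5)
l(s) = 1
H(M, h) = -1 + M (H(M, h) = M - 1*1 = M - 1 = -1 + M)
H(5, O) - B(11) = (-1 + 5) - 1*5 = 4 - 5 = -1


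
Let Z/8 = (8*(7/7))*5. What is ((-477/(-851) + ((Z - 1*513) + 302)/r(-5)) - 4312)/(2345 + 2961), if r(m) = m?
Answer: -9218967/11288515 ≈ -0.81667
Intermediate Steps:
Z = 320 (Z = 8*((8*(7/7))*5) = 8*((8*(7*(⅐)))*5) = 8*((8*1)*5) = 8*(8*5) = 8*40 = 320)
((-477/(-851) + ((Z - 1*513) + 302)/r(-5)) - 4312)/(2345 + 2961) = ((-477/(-851) + ((320 - 1*513) + 302)/(-5)) - 4312)/(2345 + 2961) = ((-477*(-1/851) + ((320 - 513) + 302)*(-⅕)) - 4312)/5306 = ((477/851 + (-193 + 302)*(-⅕)) - 4312)*(1/5306) = ((477/851 + 109*(-⅕)) - 4312)*(1/5306) = ((477/851 - 109/5) - 4312)*(1/5306) = (-90374/4255 - 4312)*(1/5306) = -18437934/4255*1/5306 = -9218967/11288515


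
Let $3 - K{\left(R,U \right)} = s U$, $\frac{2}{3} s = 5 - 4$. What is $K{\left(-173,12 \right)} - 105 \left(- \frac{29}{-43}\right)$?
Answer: $- \frac{3690}{43} \approx -85.814$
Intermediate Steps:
$s = \frac{3}{2}$ ($s = \frac{3 \left(5 - 4\right)}{2} = \frac{3}{2} \cdot 1 = \frac{3}{2} \approx 1.5$)
$K{\left(R,U \right)} = 3 - \frac{3 U}{2}$
$K{\left(-173,12 \right)} - 105 \left(- \frac{29}{-43}\right) = \left(3 - 18\right) - 105 \left(- \frac{29}{-43}\right) = \left(3 - 18\right) - 105 \left(\left(-29\right) \left(- \frac{1}{43}\right)\right) = -15 - 105 \cdot \frac{29}{43} = -15 - \frac{3045}{43} = - \frac{3690}{43}$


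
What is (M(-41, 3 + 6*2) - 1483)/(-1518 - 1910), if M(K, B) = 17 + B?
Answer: 1451/3428 ≈ 0.42328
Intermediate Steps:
(M(-41, 3 + 6*2) - 1483)/(-1518 - 1910) = ((17 + (3 + 6*2)) - 1483)/(-1518 - 1910) = ((17 + (3 + 12)) - 1483)/(-3428) = ((17 + 15) - 1483)*(-1/3428) = (32 - 1483)*(-1/3428) = -1451*(-1/3428) = 1451/3428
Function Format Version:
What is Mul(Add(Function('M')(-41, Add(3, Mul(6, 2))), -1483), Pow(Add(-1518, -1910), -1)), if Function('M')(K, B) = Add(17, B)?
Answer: Rational(1451, 3428) ≈ 0.42328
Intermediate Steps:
Mul(Add(Function('M')(-41, Add(3, Mul(6, 2))), -1483), Pow(Add(-1518, -1910), -1)) = Mul(Add(Add(17, Add(3, Mul(6, 2))), -1483), Pow(Add(-1518, -1910), -1)) = Mul(Add(Add(17, Add(3, 12)), -1483), Pow(-3428, -1)) = Mul(Add(Add(17, 15), -1483), Rational(-1, 3428)) = Mul(Add(32, -1483), Rational(-1, 3428)) = Mul(-1451, Rational(-1, 3428)) = Rational(1451, 3428)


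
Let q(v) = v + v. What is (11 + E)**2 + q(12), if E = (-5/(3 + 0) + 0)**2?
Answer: 17320/81 ≈ 213.83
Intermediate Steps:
q(v) = 2*v
E = 25/9 (E = (-5/3 + 0)**2 = (-5/3)**2 = 25/9 ≈ 2.7778)
(11 + E)**2 + q(12) = (11 + 25/9)**2 + 2*12 = (124/9)**2 + 24 = 15376/81 + 24 = 17320/81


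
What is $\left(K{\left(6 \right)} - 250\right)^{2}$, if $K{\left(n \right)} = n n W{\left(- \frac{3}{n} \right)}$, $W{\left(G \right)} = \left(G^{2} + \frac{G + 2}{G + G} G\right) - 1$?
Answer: $62500$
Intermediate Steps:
$W{\left(G \right)} = G^{2} + \frac{G}{2}$ ($W{\left(G \right)} = \left(G^{2} + \frac{2 + G}{2 G} G\right) - 1 = \left(G^{2} + \left(1 + \frac{G}{2}\right)\right) - 1 = \left(1 + G^{2} + \frac{G}{2}\right) - 1 = G^{2} + \frac{G}{2}$)
$K{\left(n \right)} = - 3 n \left(\frac{1}{2} - \frac{3}{n}\right)$ ($K{\left(n \right)} = n n - \frac{3}{n} \left(\frac{1}{2} - \frac{3}{n}\right) = n^{2} \left(- \frac{3 \left(\frac{1}{2} - \frac{3}{n}\right)}{n}\right) = - 3 n \left(\frac{1}{2} - \frac{3}{n}\right)$)
$\left(K{\left(6 \right)} - 250\right)^{2} = \left(\left(9 - 9\right) - 250\right)^{2} = \left(0 - 250\right)^{2} = \left(-250\right)^{2} = 62500$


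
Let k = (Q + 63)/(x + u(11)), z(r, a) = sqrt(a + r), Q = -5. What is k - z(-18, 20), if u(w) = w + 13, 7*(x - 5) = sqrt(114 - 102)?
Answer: 82418/41197 - sqrt(2) - 812*sqrt(3)/41197 ≈ 0.55223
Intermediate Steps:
x = 5 + 2*sqrt(3)/7 (x = 5 + sqrt(114 - 102)/7 = 5 + sqrt(12)/7 = 5 + (2*sqrt(3))/7 = 5 + 2*sqrt(3)/7 ≈ 5.4949)
u(w) = 13 + w
k = 58/(29 + 2*sqrt(3)/7) (k = (-5 + 63)/((5 + 2*sqrt(3)/7) + (13 + 11)) = 58/((5 + 2*sqrt(3)/7) + 24) = 58/(29 + 2*sqrt(3)/7) ≈ 1.9664)
k - z(-18, 20) = (82418/41197 - 812*sqrt(3)/41197) - sqrt(20 - 18) = (82418/41197 - 812*sqrt(3)/41197) - sqrt(2) = 82418/41197 - sqrt(2) - 812*sqrt(3)/41197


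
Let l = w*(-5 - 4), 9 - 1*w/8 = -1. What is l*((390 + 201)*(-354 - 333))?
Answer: 292332240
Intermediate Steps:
w = 80 (w = 72 - 8*(-1) = 72 + 8 = 80)
l = -720 (l = 80*(-5 - 4) = 80*(-9) = -720)
l*((390 + 201)*(-354 - 333)) = -720*(390 + 201)*(-354 - 333) = -425520*(-687) = -720*(-406017) = 292332240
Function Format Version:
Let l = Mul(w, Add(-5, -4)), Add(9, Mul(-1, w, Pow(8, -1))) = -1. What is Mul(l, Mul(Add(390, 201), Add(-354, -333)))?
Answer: 292332240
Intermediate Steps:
w = 80 (w = Add(72, Mul(-8, -1)) = Add(72, 8) = 80)
l = -720 (l = Mul(80, Add(-5, -4)) = Mul(80, -9) = -720)
Mul(l, Mul(Add(390, 201), Add(-354, -333))) = Mul(-720, Mul(Add(390, 201), Add(-354, -333))) = Mul(-720, Mul(591, -687)) = Mul(-720, -406017) = 292332240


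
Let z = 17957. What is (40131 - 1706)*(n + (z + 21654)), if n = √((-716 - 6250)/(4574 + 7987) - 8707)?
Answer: 1522052675 + 725*I*√152651869297/79 ≈ 1.5221e+9 + 3.5856e+6*I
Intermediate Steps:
n = I*√152651869297/4187 (n = √(-6966/12561 - 8707) = √(-6966*1/12561 - 8707) = √(-2322/4187 - 8707) = √(-36458531/4187) = I*√152651869297/4187 ≈ 93.314*I)
(40131 - 1706)*(n + (z + 21654)) = (40131 - 1706)*(I*√152651869297/4187 + (17957 + 21654)) = 38425*(I*√152651869297/4187 + 39611) = 38425*(39611 + I*√152651869297/4187) = 1522052675 + 725*I*√152651869297/79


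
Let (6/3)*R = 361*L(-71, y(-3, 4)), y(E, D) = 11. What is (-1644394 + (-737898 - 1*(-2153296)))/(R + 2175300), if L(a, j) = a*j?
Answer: -457992/4068659 ≈ -0.11257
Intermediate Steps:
R = -281941/2 (R = (361*(-71*11))/2 = (361*(-781))/2 = (1/2)*(-281941) = -281941/2 ≈ -1.4097e+5)
(-1644394 + (-737898 - 1*(-2153296)))/(R + 2175300) = (-1644394 + (-737898 - 1*(-2153296)))/(-281941/2 + 2175300) = (-1644394 + (-737898 + 2153296))/(4068659/2) = (-1644394 + 1415398)*(2/4068659) = -228996*2/4068659 = -457992/4068659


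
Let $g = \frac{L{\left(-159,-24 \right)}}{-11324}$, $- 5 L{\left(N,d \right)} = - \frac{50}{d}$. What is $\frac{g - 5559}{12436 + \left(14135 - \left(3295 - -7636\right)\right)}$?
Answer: $- \frac{755401387}{2125288320} \approx -0.35543$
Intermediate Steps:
$L{\left(N,d \right)} = \frac{10}{d}$ ($L{\left(N,d \right)} = - \frac{\left(-50\right) \frac{1}{d}}{5} = \frac{10}{d}$)
$g = \frac{5}{135888}$ ($g = \frac{10 \frac{1}{-24}}{-11324} = 10 \left(- \frac{1}{24}\right) \left(- \frac{1}{11324}\right) = \left(- \frac{5}{12}\right) \left(- \frac{1}{11324}\right) = \frac{5}{135888} \approx 3.6795 \cdot 10^{-5}$)
$\frac{g - 5559}{12436 + \left(14135 - \left(3295 - -7636\right)\right)} = \frac{\frac{5}{135888} - 5559}{12436 + \left(14135 - \left(3295 - -7636\right)\right)} = - \frac{755401387}{135888 \left(12436 + \left(14135 - \left(3295 + 7636\right)\right)\right)} = - \frac{755401387}{135888 \left(12436 + \left(14135 - 10931\right)\right)} = - \frac{755401387}{135888 \left(12436 + 3204\right)} = - \frac{755401387}{135888 \cdot 15640} = \left(- \frac{755401387}{135888}\right) \frac{1}{15640} = - \frac{755401387}{2125288320}$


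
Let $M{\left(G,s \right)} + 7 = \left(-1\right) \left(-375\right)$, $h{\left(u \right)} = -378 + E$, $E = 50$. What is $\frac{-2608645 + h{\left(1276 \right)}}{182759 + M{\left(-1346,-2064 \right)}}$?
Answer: $- \frac{2608973}{183127} \approx -14.247$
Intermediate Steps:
$h{\left(u \right)} = -328$ ($h{\left(u \right)} = -378 + 50 = -328$)
$M{\left(G,s \right)} = 368$ ($M{\left(G,s \right)} = -7 - -375 = -7 + 375 = 368$)
$\frac{-2608645 + h{\left(1276 \right)}}{182759 + M{\left(-1346,-2064 \right)}} = \frac{-2608645 - 328}{182759 + 368} = - \frac{2608973}{183127}$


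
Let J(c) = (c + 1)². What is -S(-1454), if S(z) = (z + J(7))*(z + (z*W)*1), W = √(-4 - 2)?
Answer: -2021060 - 2021060*I*√6 ≈ -2.0211e+6 - 4.9506e+6*I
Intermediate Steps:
J(c) = (1 + c)²
W = I*√6 (W = √(-6) = I*√6 ≈ 2.4495*I)
S(z) = (64 + z)*(z + I*z*√6) (S(z) = (z + (1 + 7)²)*(z + (z*(I*√6))*1) = (z + 8²)*(z + (I*z*√6)*1) = (z + 64)*(z + I*z*√6) = (64 + z)*(z + I*z*√6))
-S(-1454) = -(-1454)*(64 - 1454 + 64*I*√6 + I*(-1454)*√6) = -(-1454)*(64 - 1454 + 64*I*√6 - 1454*I*√6) = -(-1454)*(-1390 - 1390*I*√6) = -(2021060 + 2021060*I*√6) = -2021060 - 2021060*I*√6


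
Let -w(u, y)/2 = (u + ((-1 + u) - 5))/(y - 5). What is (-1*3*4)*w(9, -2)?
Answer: -288/7 ≈ -41.143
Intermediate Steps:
w(u, y) = -2*(-6 + 2*u)/(-5 + y) (w(u, y) = -2*(u + ((-1 + u) - 5))/(y - 5) = -2*(u + (-6 + u))/(-5 + y) = -2*(-6 + 2*u)/(-5 + y))
(-1*3*4)*w(9, -2) = (-1*3*4)*(4*(3 - 1*9)/(-5 - 2)) = (-3*4)*(4*(3 - 9)/(-7)) = -48*(-1)*(-6)/7 = -12*24/7 = -288/7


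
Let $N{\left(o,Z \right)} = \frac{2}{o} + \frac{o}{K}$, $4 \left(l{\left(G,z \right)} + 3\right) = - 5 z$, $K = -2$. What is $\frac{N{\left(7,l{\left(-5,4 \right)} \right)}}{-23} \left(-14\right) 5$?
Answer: $- \frac{225}{23} \approx -9.7826$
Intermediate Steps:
$l{\left(G,z \right)} = -3 - \frac{5 z}{4}$ ($l{\left(G,z \right)} = -3 + \frac{\left(-5\right) z}{4} = -3 - \frac{5 z}{4}$)
$N{\left(o,Z \right)} = \frac{2}{o} - \frac{o}{2}$ ($N{\left(o,Z \right)} = \frac{2}{o} + \frac{o}{-2} = \frac{2}{o} + o \left(- \frac{1}{2}\right) = \frac{2}{o} - \frac{o}{2}$)
$\frac{N{\left(7,l{\left(-5,4 \right)} \right)}}{-23} \left(-14\right) 5 = \frac{\frac{2}{7} - \frac{7}{2}}{-23} \left(-14\right) 5 = \left(2 \cdot \frac{1}{7} - \frac{7}{2}\right) \left(- \frac{1}{23}\right) \left(-14\right) 5 = \left(\frac{2}{7} - \frac{7}{2}\right) \left(- \frac{1}{23}\right) \left(-14\right) 5 = \left(- \frac{45}{14}\right) \left(- \frac{1}{23}\right) \left(-14\right) 5 = \frac{45}{322} \left(-14\right) 5 = \left(- \frac{45}{23}\right) 5 = - \frac{225}{23}$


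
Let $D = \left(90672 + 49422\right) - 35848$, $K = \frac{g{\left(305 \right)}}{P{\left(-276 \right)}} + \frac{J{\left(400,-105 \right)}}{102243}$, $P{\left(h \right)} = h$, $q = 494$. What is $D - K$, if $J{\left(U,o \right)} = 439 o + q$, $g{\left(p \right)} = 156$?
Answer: $\frac{245146124876}{2351589} \approx 1.0425 \cdot 10^{5}$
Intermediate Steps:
$J{\left(U,o \right)} = 494 + 439 o$ ($J{\left(U,o \right)} = 439 o + 494 = 494 + 439 o$)
$K = - \frac{2377982}{2351589}$ ($K = \frac{156}{-276} + \frac{494 + 439 \left(-105\right)}{102243} = 156 \left(- \frac{1}{276}\right) + \left(494 - 46095\right) \frac{1}{102243} = - \frac{13}{23} - \frac{45601}{102243} = - \frac{2377982}{2351589} \approx -1.0112$)
$D = 104246$ ($D = 140094 - 35848 = 104246$)
$D - K = 104246 - - \frac{2377982}{2351589} = 104246 + \frac{2377982}{2351589} = \frac{245146124876}{2351589}$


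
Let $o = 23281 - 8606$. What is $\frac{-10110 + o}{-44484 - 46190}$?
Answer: $- \frac{4565}{90674} \approx -0.050345$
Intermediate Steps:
$o = 14675$ ($o = 23281 - 8606 = 14675$)
$\frac{-10110 + o}{-44484 - 46190} = \frac{-10110 + 14675}{-44484 - 46190} = \frac{4565}{-90674} = 4565 \left(- \frac{1}{90674}\right) = - \frac{4565}{90674}$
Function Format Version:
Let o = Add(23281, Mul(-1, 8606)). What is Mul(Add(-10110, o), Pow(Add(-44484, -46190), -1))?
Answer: Rational(-4565, 90674) ≈ -0.050345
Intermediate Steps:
o = 14675 (o = Add(23281, -8606) = 14675)
Mul(Add(-10110, o), Pow(Add(-44484, -46190), -1)) = Mul(Add(-10110, 14675), Pow(Add(-44484, -46190), -1)) = Mul(4565, Pow(-90674, -1)) = Mul(4565, Rational(-1, 90674)) = Rational(-4565, 90674)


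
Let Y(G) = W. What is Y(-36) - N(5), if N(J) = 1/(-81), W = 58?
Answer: 4699/81 ≈ 58.012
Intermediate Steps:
Y(G) = 58
N(J) = -1/81
Y(-36) - N(5) = 58 - 1*(-1/81) = 58 + 1/81 = 4699/81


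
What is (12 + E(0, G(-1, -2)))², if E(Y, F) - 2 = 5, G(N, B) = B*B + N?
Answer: 361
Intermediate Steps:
G(N, B) = N + B² (G(N, B) = B² + N = N + B²)
E(Y, F) = 7 (E(Y, F) = 2 + 5 = 7)
(12 + E(0, G(-1, -2)))² = (12 + 7)² = 19² = 361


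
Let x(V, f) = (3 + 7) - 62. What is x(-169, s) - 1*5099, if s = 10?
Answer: -5151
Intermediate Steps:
x(V, f) = -52 (x(V, f) = 10 - 62 = -52)
x(-169, s) - 1*5099 = -52 - 1*5099 = -52 - 5099 = -5151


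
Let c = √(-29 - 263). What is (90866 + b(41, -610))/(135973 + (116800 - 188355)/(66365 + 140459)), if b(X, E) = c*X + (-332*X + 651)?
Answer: 16112623720/28122408197 + 16959568*I*√73/28122408197 ≈ 0.57295 + 0.0051526*I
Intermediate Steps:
c = 2*I*√73 (c = √(-292) = 2*I*√73 ≈ 17.088*I)
b(X, E) = 651 - 332*X + 2*I*X*√73 (b(X, E) = (2*I*√73)*X + (-332*X + 651) = 2*I*X*√73 + (651 - 332*X) = 651 - 332*X + 2*I*X*√73)
(90866 + b(41, -610))/(135973 + (116800 - 188355)/(66365 + 140459)) = (90866 + (651 - 332*41 + 2*I*41*√73))/(135973 + (116800 - 188355)/(66365 + 140459)) = (90866 + (651 - 13612 + 82*I*√73))/(135973 - 71555/206824) = (90866 + (-12961 + 82*I*√73))/(135973 - 71555*1/206824) = (77905 + 82*I*√73)/(135973 - 71555/206824) = (77905 + 82*I*√73)/(28122408197/206824) = (77905 + 82*I*√73)*(206824/28122408197) = 16112623720/28122408197 + 16959568*I*√73/28122408197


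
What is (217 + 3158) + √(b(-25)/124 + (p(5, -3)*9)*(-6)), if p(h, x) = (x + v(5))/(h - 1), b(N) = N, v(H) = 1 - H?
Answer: 3375 + √362483/62 ≈ 3384.7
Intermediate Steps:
p(h, x) = (-4 + x)/(-1 + h) (p(h, x) = (x + (1 - 1*5))/(h - 1) = (x + (1 - 5))/(-1 + h) = (x - 4)/(-1 + h) = (-4 + x)/(-1 + h))
(217 + 3158) + √(b(-25)/124 + (p(5, -3)*9)*(-6)) = (217 + 3158) + √(-25/124 + (((-4 - 3)/(-1 + 5))*9)*(-6)) = 3375 + √(-25*1/124 + ((-7/4)*9)*(-6)) = 3375 + √(-25/124 + (((¼)*(-7))*9)*(-6)) = 3375 + √(-25/124 - 7/4*9*(-6)) = 3375 + √(-25/124 - 63/4*(-6)) = 3375 + √(-25/124 + 189/2) = 3375 + √(11693/124) = 3375 + √362483/62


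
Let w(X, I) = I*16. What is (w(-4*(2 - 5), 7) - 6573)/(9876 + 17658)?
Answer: -497/2118 ≈ -0.23466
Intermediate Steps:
w(X, I) = 16*I
(w(-4*(2 - 5), 7) - 6573)/(9876 + 17658) = (16*7 - 6573)/(9876 + 17658) = (112 - 6573)/27534 = -6461*1/27534 = -497/2118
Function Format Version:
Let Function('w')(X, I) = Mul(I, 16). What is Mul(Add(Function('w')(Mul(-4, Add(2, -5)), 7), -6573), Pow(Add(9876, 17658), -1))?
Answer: Rational(-497, 2118) ≈ -0.23466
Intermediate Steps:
Function('w')(X, I) = Mul(16, I)
Mul(Add(Function('w')(Mul(-4, Add(2, -5)), 7), -6573), Pow(Add(9876, 17658), -1)) = Mul(Add(Mul(16, 7), -6573), Pow(Add(9876, 17658), -1)) = Mul(Add(112, -6573), Pow(27534, -1)) = Mul(-6461, Rational(1, 27534)) = Rational(-497, 2118)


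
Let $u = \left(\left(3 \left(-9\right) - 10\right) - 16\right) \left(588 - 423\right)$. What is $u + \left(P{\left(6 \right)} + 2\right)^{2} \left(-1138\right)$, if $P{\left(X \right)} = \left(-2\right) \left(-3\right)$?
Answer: $-81577$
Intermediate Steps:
$P{\left(X \right)} = 6$
$u = -8745$ ($u = \left(\left(-27 - 10\right) - 16\right) 165 = \left(-37 - 16\right) 165 = \left(-53\right) 165 = -8745$)
$u + \left(P{\left(6 \right)} + 2\right)^{2} \left(-1138\right) = -8745 + \left(6 + 2\right)^{2} \left(-1138\right) = -8745 + 8^{2} \left(-1138\right) = -8745 + 64 \left(-1138\right) = -8745 - 72832 = -81577$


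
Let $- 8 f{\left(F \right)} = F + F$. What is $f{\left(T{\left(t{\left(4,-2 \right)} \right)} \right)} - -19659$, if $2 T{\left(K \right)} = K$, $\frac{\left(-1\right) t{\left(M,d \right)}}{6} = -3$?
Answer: $\frac{78627}{4} \approx 19657.0$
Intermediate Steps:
$t{\left(M,d \right)} = 18$ ($t{\left(M,d \right)} = \left(-6\right) \left(-3\right) = 18$)
$T{\left(K \right)} = \frac{K}{2}$
$f{\left(F \right)} = - \frac{F}{4}$ ($f{\left(F \right)} = - \frac{F + F}{8} = - \frac{2 F}{8} = - \frac{F}{4}$)
$f{\left(T{\left(t{\left(4,-2 \right)} \right)} \right)} - -19659 = - \frac{\frac{1}{2} \cdot 18}{4} - -19659 = \left(- \frac{1}{4}\right) 9 + 19659 = - \frac{9}{4} + 19659 = \frac{78627}{4}$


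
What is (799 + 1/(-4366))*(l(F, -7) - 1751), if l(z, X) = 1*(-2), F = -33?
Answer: -6115223049/4366 ≈ -1.4006e+6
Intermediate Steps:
l(z, X) = -2
(799 + 1/(-4366))*(l(F, -7) - 1751) = (799 + 1/(-4366))*(-2 - 1751) = (799 - 1/4366)*(-1753) = (3488433/4366)*(-1753) = -6115223049/4366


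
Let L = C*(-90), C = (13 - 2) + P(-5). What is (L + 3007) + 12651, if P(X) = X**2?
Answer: 12418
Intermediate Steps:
C = 36 (C = (13 - 2) + (-5)**2 = 11 + 25 = 36)
L = -3240 (L = 36*(-90) = -3240)
(L + 3007) + 12651 = (-3240 + 3007) + 12651 = -233 + 12651 = 12418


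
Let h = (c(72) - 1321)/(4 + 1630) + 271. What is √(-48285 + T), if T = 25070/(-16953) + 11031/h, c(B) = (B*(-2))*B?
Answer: I*√103088180310244100306805/1461772425 ≈ 219.65*I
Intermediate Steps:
c(B) = -2*B² (c(B) = (-2*B)*B = -2*B²)
h = 431125/1634 (h = (-2*72² - 1321)/(4 + 1630) + 271 = (-2*5184 - 1321)/1634 + 271 = (-10368 - 1321)*(1/1634) + 271 = -11689*1/1634 + 271 = -11689/1634 + 271 = 431125/1634 ≈ 263.85)
T = 294763655512/7308862125 (T = 25070/(-16953) + 11031/(431125/1634) = 25070*(-1/16953) + 11031*(1634/431125) = -25070/16953 + 18024654/431125 = 294763655512/7308862125 ≈ 40.330)
√(-48285 + T) = √(-48285 + 294763655512/7308862125) = √(-352613644050113/7308862125) = I*√103088180310244100306805/1461772425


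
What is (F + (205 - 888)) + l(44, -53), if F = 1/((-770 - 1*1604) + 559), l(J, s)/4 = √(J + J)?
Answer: -1239646/1815 + 8*√22 ≈ -645.48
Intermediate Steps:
l(J, s) = 4*√2*√J (l(J, s) = 4*√(J + J) = 4*√(2*J) = 4*(√2*√J) = 4*√2*√J)
F = -1/1815 (F = 1/((-770 - 1604) + 559) = 1/(-2374 + 559) = 1/(-1815) = -1/1815 ≈ -0.00055096)
(F + (205 - 888)) + l(44, -53) = (-1/1815 + (205 - 888)) + 4*√2*√44 = (-1/1815 - 683) + 4*√2*(2*√11) = -1239646/1815 + 8*√22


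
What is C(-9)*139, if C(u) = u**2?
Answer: 11259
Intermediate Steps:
C(-9)*139 = (-9)**2*139 = 81*139 = 11259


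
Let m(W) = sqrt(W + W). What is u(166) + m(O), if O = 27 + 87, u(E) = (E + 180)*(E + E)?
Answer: 114872 + 2*sqrt(57) ≈ 1.1489e+5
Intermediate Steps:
u(E) = 2*E*(180 + E) (u(E) = (180 + E)*(2*E) = 2*E*(180 + E))
O = 114
m(W) = sqrt(2)*sqrt(W) (m(W) = sqrt(2*W) = sqrt(2)*sqrt(W))
u(166) + m(O) = 2*166*(180 + 166) + sqrt(2)*sqrt(114) = 2*166*346 + 2*sqrt(57) = 114872 + 2*sqrt(57)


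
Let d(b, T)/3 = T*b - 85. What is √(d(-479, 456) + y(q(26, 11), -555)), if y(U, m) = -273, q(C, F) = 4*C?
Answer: 10*I*√6558 ≈ 809.81*I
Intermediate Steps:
d(b, T) = -255 + 3*T*b (d(b, T) = 3*(T*b - 85) = 3*(-85 + T*b) = -255 + 3*T*b)
√(d(-479, 456) + y(q(26, 11), -555)) = √((-255 + 3*456*(-479)) - 273) = √((-255 - 655272) - 273) = √(-655527 - 273) = √(-655800) = 10*I*√6558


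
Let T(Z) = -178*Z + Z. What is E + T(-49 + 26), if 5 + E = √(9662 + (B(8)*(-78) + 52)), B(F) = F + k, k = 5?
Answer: 4066 + 10*√87 ≈ 4159.3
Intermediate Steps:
B(F) = 5 + F (B(F) = F + 5 = 5 + F)
T(Z) = -177*Z
E = -5 + 10*√87 (E = -5 + √(9662 + ((5 + 8)*(-78) + 52)) = -5 + √(9662 + (13*(-78) + 52)) = -5 + √(9662 + (-1014 + 52)) = -5 + √(9662 - 962) = -5 + √8700 = -5 + 10*√87 ≈ 88.274)
E + T(-49 + 26) = (-5 + 10*√87) - 177*(-49 + 26) = (-5 + 10*√87) - 177*(-23) = (-5 + 10*√87) + 4071 = 4066 + 10*√87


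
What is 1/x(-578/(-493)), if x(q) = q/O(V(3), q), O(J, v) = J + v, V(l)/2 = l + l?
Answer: 191/17 ≈ 11.235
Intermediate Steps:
V(l) = 4*l (V(l) = 2*(l + l) = 2*(2*l) = 4*l)
x(q) = q/(12 + q) (x(q) = q/(4*3 + q) = q/(12 + q))
1/x(-578/(-493)) = 1/((-578/(-493))/(12 - 578/(-493))) = 1/((-578*(-1/493))/(12 - 578*(-1/493))) = 1/(34/(29*(12 + 34/29))) = 1/(34/(29*(382/29))) = 1/((34/29)*(29/382)) = 1/(17/191) = 191/17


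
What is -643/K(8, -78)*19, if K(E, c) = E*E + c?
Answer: 12217/14 ≈ 872.64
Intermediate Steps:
K(E, c) = c + E² (K(E, c) = E² + c = c + E²)
-643/K(8, -78)*19 = -643/(-78 + 8²)*19 = -643/(-78 + 64)*19 = -643/(-14)*19 = -643*(-1/14)*19 = (643/14)*19 = 12217/14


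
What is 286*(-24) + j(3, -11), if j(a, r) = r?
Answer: -6875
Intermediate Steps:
286*(-24) + j(3, -11) = 286*(-24) - 11 = -6864 - 11 = -6875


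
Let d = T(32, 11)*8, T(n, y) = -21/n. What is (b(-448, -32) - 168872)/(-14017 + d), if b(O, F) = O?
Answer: 677280/56089 ≈ 12.075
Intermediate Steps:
d = -21/4 (d = -21/32*8 = -21/4 ≈ -5.2500)
(b(-448, -32) - 168872)/(-14017 + d) = (-448 - 168872)/(-14017 - 21/4) = -169320/(-56089/4) = -169320*(-4/56089) = 677280/56089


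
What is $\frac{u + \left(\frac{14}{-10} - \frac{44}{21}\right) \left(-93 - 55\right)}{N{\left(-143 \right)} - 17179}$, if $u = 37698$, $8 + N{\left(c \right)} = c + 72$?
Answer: $- \frac{2006303}{906045} \approx -2.2144$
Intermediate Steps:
$N{\left(c \right)} = 64 + c$ ($N{\left(c \right)} = -8 + \left(c + 72\right) = -8 + \left(72 + c\right) = 64 + c$)
$\frac{u + \left(\frac{14}{-10} - \frac{44}{21}\right) \left(-93 - 55\right)}{N{\left(-143 \right)} - 17179} = \frac{37698 + \left(\frac{14}{-10} - \frac{44}{21}\right) \left(-93 - 55\right)}{\left(64 - 143\right) - 17179} = \frac{37698 + \left(14 \left(- \frac{1}{10}\right) - \frac{44}{21}\right) \left(-148\right)}{-79 - 17179} = \frac{37698 + \left(- \frac{7}{5} - \frac{44}{21}\right) \left(-148\right)}{-17258} = \left(37698 - - \frac{54316}{105}\right) \left(- \frac{1}{17258}\right) = \left(37698 + \frac{54316}{105}\right) \left(- \frac{1}{17258}\right) = \frac{4012606}{105} \left(- \frac{1}{17258}\right) = - \frac{2006303}{906045}$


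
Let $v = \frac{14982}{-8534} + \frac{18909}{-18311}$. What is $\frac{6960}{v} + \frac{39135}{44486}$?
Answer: $- \frac{2015268773557015}{807615170362} \approx -2495.3$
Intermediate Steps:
$v = - \frac{217852404}{78133037}$ ($v = 14982 \left(- \frac{1}{8534}\right) + 18909 \left(- \frac{1}{18311}\right) = - \frac{7491}{4267} - \frac{18909}{18311} = - \frac{217852404}{78133037} \approx -2.7882$)
$\frac{6960}{v} + \frac{39135}{44486} = \frac{6960}{- \frac{217852404}{78133037}} + \frac{39135}{44486} = 6960 \left(- \frac{78133037}{217852404}\right) + 39135 \cdot \frac{1}{44486} = - \frac{45317161460}{18154367} + \frac{39135}{44486} = - \frac{2015268773557015}{807615170362}$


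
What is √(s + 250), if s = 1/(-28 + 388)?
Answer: √900010/60 ≈ 15.811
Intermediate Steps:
s = 1/360 ≈ 0.0027778
√(s + 250) = √(1/360 + 250) = √(90001/360) = √900010/60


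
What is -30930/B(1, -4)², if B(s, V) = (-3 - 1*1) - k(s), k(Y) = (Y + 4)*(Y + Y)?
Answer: -15465/98 ≈ -157.81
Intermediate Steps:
k(Y) = 2*Y*(4 + Y) (k(Y) = (4 + Y)*(2*Y) = 2*Y*(4 + Y))
B(s, V) = -4 - 2*s*(4 + s) (B(s, V) = (-3 - 1*1) - 2*s*(4 + s) = (-3 - 1) - 2*s*(4 + s) = -4 - 2*s*(4 + s))
-30930/B(1, -4)² = -30930/(-4 - 2*1*(4 + 1))² = -30930/(-4 - 2*1*5)² = -30930/(-4 - 10)² = -30930/((-14)²) = -30930/196 = -30930*1/196 = -15465/98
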